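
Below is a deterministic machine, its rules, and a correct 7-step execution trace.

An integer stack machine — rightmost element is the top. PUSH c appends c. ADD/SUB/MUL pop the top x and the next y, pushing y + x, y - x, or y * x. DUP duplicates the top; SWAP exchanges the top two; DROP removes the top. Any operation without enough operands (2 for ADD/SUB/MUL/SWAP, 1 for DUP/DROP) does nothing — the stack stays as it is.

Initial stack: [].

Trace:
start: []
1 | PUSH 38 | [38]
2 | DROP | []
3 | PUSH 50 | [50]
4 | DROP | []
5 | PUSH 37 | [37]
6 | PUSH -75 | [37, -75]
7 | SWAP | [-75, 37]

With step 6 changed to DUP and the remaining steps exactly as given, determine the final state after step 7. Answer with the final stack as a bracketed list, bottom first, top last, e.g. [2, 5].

(re-executing from step 6 with the substitution; state before step 6: [37])
6 | DUP | [37, 37]
7 | SWAP | [37, 37]

[37, 37]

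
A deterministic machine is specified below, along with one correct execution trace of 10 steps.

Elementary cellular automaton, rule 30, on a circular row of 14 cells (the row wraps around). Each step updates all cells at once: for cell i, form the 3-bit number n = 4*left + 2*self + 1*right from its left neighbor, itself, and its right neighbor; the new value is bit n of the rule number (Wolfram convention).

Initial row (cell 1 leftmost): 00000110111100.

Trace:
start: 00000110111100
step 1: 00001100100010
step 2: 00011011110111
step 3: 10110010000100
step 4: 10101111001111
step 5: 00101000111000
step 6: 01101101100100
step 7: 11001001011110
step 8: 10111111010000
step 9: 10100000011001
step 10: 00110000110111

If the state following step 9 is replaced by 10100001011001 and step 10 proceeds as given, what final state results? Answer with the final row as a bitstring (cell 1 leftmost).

state after step 9 := 10100001011001
step 10: 00110011010111

00110011010111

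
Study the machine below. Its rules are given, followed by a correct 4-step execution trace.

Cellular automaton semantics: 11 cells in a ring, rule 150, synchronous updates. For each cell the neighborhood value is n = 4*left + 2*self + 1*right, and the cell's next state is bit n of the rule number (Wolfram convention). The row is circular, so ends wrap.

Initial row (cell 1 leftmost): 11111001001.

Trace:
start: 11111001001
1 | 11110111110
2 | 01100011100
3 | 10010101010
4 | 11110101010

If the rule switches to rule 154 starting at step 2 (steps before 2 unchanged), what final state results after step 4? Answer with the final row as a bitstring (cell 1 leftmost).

(re-executing steps 2..4 under rule 154; state before step 2: 11110111110)
2 | 11100111100
3 | 11011111011
4 | 10011110011

10011110011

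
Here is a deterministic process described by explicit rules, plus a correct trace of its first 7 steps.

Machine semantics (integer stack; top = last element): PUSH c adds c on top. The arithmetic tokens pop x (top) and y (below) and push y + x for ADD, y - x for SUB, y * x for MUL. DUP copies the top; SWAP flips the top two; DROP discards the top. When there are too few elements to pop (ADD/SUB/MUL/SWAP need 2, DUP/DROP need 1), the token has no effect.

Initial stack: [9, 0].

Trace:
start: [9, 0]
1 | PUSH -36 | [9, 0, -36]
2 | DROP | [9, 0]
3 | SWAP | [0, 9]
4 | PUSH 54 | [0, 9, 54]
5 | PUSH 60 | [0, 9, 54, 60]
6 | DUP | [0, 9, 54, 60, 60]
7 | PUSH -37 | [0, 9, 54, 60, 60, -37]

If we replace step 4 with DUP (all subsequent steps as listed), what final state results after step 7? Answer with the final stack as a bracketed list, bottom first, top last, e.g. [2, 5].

(re-executing from step 4 with the substitution; state before step 4: [0, 9])
4 | DUP | [0, 9, 9]
5 | PUSH 60 | [0, 9, 9, 60]
6 | DUP | [0, 9, 9, 60, 60]
7 | PUSH -37 | [0, 9, 9, 60, 60, -37]

[0, 9, 9, 60, 60, -37]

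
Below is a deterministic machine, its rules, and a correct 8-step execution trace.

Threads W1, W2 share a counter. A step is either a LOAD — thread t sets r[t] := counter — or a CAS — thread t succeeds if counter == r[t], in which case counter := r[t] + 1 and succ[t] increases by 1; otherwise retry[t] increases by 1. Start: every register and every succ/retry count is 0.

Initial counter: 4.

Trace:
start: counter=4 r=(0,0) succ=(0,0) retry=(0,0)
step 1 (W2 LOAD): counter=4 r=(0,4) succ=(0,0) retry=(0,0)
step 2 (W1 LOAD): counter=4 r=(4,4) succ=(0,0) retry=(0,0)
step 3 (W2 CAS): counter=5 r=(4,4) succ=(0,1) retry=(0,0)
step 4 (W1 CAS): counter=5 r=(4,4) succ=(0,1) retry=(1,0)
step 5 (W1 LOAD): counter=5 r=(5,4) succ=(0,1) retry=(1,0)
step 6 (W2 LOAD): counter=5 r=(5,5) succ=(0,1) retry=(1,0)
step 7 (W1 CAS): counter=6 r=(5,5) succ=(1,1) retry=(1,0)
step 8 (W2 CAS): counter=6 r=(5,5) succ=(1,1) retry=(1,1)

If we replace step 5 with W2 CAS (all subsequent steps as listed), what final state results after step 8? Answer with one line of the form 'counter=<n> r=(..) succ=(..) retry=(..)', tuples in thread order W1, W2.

counter=6 r=(4,5) succ=(0,2) retry=(2,1)

(re-executing from step 5 with the substitution; state before step 5: counter=5 r=(4,4) succ=(0,1) retry=(1,0))
step 5 (W2 CAS): counter=5 r=(4,4) succ=(0,1) retry=(1,1)
step 6 (W2 LOAD): counter=5 r=(4,5) succ=(0,1) retry=(1,1)
step 7 (W1 CAS): counter=5 r=(4,5) succ=(0,1) retry=(2,1)
step 8 (W2 CAS): counter=6 r=(4,5) succ=(0,2) retry=(2,1)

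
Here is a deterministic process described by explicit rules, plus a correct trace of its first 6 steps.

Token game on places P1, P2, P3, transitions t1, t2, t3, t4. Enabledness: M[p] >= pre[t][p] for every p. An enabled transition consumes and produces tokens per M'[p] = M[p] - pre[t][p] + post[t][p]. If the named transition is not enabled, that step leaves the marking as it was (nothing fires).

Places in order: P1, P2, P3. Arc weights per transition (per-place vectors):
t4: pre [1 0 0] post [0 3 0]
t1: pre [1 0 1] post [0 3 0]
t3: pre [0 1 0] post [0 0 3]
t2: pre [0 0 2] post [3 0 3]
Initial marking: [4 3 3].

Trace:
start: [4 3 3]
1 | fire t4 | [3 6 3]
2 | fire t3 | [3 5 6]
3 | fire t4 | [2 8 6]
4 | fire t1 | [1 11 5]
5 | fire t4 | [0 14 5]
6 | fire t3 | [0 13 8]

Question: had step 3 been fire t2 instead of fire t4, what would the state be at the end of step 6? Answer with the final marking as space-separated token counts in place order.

(re-executing from step 3 with the substitution; state before step 3: [3 5 6])
3 | fire t2 | [6 5 7]
4 | fire t1 | [5 8 6]
5 | fire t4 | [4 11 6]
6 | fire t3 | [4 10 9]

4 10 9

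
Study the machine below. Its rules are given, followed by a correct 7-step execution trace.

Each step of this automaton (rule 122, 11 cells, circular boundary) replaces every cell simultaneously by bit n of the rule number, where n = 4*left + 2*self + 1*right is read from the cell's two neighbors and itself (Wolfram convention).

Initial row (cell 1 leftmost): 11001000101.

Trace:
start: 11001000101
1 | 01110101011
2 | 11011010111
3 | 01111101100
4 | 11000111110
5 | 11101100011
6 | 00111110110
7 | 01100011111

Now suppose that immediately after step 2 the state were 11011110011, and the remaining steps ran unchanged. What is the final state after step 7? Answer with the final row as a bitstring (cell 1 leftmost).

01110011110

state after step 2 := 11011110011
3 | 01110011110
4 | 11011110011
5 | 01110011110
6 | 11011110011
7 | 01110011110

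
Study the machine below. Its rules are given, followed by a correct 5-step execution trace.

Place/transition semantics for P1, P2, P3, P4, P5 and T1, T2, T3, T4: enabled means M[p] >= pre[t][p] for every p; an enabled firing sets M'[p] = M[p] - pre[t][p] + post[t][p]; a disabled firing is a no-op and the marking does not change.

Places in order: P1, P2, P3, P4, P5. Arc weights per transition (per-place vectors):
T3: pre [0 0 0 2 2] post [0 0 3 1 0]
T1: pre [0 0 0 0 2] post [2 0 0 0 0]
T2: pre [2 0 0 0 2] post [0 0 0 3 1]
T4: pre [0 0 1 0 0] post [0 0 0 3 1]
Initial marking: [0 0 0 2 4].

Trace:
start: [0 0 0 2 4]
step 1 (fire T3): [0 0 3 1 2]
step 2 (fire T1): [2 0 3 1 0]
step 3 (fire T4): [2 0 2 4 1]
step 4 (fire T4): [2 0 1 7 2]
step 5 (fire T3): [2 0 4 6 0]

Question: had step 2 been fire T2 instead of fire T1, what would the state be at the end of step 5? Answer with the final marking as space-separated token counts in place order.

(re-executing from step 2 with the substitution; state before step 2: [0 0 3 1 2])
step 2 (fire T2): [0 0 3 1 2]
step 3 (fire T4): [0 0 2 4 3]
step 4 (fire T4): [0 0 1 7 4]
step 5 (fire T3): [0 0 4 6 2]

0 0 4 6 2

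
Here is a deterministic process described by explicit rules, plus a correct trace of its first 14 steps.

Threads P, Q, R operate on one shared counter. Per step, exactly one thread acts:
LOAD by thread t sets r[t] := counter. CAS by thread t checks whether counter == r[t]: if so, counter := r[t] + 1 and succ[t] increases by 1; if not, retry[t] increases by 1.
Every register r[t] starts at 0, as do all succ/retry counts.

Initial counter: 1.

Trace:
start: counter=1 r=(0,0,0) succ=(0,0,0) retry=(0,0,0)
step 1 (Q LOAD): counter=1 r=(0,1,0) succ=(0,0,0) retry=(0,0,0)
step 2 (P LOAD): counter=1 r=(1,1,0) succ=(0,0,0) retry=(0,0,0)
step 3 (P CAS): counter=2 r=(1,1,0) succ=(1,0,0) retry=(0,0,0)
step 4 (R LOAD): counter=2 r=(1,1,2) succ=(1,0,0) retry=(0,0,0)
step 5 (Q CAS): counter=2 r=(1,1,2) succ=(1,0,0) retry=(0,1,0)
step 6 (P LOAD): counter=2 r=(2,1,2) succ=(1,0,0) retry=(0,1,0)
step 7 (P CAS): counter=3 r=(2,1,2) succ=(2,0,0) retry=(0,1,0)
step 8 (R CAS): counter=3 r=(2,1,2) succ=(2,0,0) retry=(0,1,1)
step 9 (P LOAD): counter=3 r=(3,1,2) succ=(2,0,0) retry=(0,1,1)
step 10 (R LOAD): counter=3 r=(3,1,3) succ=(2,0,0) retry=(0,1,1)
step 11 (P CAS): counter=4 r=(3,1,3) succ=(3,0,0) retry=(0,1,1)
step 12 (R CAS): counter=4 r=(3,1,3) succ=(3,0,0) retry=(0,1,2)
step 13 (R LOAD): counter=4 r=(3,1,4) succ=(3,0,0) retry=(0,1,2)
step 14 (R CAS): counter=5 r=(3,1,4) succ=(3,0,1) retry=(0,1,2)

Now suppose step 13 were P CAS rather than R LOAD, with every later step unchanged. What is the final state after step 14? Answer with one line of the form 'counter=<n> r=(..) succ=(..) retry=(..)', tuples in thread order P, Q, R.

(re-executing from step 13 with the substitution; state before step 13: counter=4 r=(3,1,3) succ=(3,0,0) retry=(0,1,2))
step 13 (P CAS): counter=4 r=(3,1,3) succ=(3,0,0) retry=(1,1,2)
step 14 (R CAS): counter=4 r=(3,1,3) succ=(3,0,0) retry=(1,1,3)

counter=4 r=(3,1,3) succ=(3,0,0) retry=(1,1,3)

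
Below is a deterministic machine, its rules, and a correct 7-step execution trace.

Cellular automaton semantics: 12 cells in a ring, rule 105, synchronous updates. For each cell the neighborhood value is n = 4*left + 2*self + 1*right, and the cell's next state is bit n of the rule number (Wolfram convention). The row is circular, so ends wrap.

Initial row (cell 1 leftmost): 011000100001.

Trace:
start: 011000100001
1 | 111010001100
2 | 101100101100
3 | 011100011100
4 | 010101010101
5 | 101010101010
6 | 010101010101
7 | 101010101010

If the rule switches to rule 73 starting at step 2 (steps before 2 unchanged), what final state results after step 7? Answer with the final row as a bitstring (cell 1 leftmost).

111110001101

(re-executing steps 2..7 under rule 73; state before step 2: 111010001100)
2 | 101000101100
3 | 000010001100
4 | 111000101101
5 | 001010001101
6 | 000000101100
7 | 111110001101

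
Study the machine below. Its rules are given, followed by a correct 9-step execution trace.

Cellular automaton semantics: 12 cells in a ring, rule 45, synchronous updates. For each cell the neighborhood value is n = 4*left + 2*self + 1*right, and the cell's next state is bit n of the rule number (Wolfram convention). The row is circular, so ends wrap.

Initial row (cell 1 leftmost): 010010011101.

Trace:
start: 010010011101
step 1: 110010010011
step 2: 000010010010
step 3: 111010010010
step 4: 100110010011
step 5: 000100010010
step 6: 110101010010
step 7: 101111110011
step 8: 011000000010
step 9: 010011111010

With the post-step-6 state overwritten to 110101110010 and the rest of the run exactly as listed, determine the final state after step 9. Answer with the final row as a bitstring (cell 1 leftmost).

state after step 6 := 110101110010
step 7: 101111000011
step 8: 011000011010
step 9: 010011010110

010011010110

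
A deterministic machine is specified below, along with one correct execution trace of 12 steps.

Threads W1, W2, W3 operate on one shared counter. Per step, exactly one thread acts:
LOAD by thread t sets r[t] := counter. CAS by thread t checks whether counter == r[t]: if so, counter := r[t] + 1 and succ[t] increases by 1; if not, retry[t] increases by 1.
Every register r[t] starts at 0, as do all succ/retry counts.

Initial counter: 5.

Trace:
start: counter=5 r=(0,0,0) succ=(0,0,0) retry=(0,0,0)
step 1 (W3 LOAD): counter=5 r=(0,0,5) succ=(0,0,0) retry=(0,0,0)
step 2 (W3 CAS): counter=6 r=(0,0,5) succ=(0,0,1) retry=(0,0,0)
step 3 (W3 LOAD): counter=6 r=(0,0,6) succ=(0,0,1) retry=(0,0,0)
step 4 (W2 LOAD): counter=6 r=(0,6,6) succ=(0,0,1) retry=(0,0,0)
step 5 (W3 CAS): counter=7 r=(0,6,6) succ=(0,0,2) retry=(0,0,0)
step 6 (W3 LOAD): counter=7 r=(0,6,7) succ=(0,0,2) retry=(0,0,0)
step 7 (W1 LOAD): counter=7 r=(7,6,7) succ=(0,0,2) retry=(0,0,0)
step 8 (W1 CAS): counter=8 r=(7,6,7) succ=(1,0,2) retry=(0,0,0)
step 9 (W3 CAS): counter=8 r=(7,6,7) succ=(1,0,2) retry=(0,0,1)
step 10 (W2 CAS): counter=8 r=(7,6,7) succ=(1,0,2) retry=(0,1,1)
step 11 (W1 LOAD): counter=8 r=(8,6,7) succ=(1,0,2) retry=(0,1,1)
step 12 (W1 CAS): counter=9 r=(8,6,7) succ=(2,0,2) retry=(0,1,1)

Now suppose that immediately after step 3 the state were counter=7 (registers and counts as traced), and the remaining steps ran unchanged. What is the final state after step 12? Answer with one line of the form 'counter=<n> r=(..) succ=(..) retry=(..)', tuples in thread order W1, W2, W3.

state after step 3 := counter=7 r=(0,0,6) succ=(0,0,1) retry=(0,0,0)
step 4 (W2 LOAD): counter=7 r=(0,7,6) succ=(0,0,1) retry=(0,0,0)
step 5 (W3 CAS): counter=7 r=(0,7,6) succ=(0,0,1) retry=(0,0,1)
step 6 (W3 LOAD): counter=7 r=(0,7,7) succ=(0,0,1) retry=(0,0,1)
step 7 (W1 LOAD): counter=7 r=(7,7,7) succ=(0,0,1) retry=(0,0,1)
step 8 (W1 CAS): counter=8 r=(7,7,7) succ=(1,0,1) retry=(0,0,1)
step 9 (W3 CAS): counter=8 r=(7,7,7) succ=(1,0,1) retry=(0,0,2)
step 10 (W2 CAS): counter=8 r=(7,7,7) succ=(1,0,1) retry=(0,1,2)
step 11 (W1 LOAD): counter=8 r=(8,7,7) succ=(1,0,1) retry=(0,1,2)
step 12 (W1 CAS): counter=9 r=(8,7,7) succ=(2,0,1) retry=(0,1,2)

counter=9 r=(8,7,7) succ=(2,0,1) retry=(0,1,2)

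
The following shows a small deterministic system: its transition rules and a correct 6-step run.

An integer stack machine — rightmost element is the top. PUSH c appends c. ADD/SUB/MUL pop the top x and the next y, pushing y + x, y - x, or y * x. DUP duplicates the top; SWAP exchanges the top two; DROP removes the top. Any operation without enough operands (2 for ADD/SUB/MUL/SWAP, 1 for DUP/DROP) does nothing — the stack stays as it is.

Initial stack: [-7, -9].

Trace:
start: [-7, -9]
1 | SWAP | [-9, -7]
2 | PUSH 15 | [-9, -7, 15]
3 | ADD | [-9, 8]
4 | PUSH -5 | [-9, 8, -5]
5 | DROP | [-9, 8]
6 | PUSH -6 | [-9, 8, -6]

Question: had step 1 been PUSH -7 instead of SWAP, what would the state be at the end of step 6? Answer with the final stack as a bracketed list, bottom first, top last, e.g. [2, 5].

(re-executing from step 1 with the substitution; state before step 1: [-7, -9])
1 | PUSH -7 | [-7, -9, -7]
2 | PUSH 15 | [-7, -9, -7, 15]
3 | ADD | [-7, -9, 8]
4 | PUSH -5 | [-7, -9, 8, -5]
5 | DROP | [-7, -9, 8]
6 | PUSH -6 | [-7, -9, 8, -6]

[-7, -9, 8, -6]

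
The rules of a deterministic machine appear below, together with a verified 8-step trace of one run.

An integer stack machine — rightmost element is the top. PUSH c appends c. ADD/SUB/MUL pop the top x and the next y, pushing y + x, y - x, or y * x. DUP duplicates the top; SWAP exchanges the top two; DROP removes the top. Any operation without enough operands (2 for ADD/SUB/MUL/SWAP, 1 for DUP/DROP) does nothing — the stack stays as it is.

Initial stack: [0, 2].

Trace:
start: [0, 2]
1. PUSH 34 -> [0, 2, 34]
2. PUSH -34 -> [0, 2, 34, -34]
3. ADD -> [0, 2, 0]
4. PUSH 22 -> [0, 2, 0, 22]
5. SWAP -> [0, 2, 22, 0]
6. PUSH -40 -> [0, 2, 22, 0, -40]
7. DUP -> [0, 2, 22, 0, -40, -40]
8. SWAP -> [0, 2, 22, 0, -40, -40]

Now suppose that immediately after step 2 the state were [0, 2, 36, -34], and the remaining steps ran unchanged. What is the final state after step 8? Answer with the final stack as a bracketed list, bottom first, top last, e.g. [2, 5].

[0, 2, 22, 2, -40, -40]

state after step 2 := [0, 2, 36, -34]
3. ADD -> [0, 2, 2]
4. PUSH 22 -> [0, 2, 2, 22]
5. SWAP -> [0, 2, 22, 2]
6. PUSH -40 -> [0, 2, 22, 2, -40]
7. DUP -> [0, 2, 22, 2, -40, -40]
8. SWAP -> [0, 2, 22, 2, -40, -40]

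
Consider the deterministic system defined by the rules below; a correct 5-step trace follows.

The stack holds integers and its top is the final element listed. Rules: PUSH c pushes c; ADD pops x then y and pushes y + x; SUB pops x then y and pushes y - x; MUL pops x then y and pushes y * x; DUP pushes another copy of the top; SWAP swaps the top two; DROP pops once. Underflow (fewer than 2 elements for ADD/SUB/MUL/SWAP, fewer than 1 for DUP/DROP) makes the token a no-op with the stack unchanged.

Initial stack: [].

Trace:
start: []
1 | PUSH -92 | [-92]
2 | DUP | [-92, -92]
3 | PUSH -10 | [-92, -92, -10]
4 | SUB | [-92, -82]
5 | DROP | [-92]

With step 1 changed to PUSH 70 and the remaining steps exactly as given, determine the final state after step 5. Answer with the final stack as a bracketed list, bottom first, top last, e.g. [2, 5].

(re-executing from step 1 with the substitution; state before step 1: [])
1 | PUSH 70 | [70]
2 | DUP | [70, 70]
3 | PUSH -10 | [70, 70, -10]
4 | SUB | [70, 80]
5 | DROP | [70]

[70]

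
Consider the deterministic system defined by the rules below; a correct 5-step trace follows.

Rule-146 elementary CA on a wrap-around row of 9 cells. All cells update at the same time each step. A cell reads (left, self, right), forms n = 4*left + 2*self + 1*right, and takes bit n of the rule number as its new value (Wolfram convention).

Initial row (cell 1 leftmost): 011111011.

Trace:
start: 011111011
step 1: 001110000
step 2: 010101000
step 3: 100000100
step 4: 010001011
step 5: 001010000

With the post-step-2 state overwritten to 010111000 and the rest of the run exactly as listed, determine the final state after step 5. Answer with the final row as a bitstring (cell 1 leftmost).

000010100

state after step 2 := 010111000
step 3: 100010100
step 4: 010100011
step 5: 000010100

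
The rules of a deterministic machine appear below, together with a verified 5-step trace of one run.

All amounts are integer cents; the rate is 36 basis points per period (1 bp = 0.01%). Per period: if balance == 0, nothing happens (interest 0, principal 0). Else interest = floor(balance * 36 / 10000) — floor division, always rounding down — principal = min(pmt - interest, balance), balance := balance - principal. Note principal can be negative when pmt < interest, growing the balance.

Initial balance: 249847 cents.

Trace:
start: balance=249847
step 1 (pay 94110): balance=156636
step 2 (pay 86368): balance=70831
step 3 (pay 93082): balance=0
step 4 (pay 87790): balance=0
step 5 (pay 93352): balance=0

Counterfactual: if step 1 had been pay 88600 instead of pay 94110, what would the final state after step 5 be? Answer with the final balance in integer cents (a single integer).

(re-executing from step 1 with the substitution; state before step 1: balance=249847)
step 1 (pay 88600): balance=162146
step 2 (pay 86368): balance=76361
step 3 (pay 93082): balance=0
step 4 (pay 87790): balance=0
step 5 (pay 93352): balance=0

0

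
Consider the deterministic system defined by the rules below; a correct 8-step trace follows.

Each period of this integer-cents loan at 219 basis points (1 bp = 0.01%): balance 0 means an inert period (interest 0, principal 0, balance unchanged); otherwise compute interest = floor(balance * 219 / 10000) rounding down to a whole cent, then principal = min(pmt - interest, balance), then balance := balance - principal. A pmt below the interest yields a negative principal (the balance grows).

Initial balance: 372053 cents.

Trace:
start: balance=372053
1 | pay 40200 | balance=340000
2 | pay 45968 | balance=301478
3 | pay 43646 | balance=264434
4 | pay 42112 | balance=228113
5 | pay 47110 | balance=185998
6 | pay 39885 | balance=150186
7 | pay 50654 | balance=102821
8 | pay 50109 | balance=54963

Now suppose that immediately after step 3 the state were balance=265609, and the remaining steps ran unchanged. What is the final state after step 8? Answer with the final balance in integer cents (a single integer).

56271

state after step 3 := balance=265609
4 | pay 42112 | balance=229313
5 | pay 47110 | balance=187224
6 | pay 39885 | balance=151439
7 | pay 50654 | balance=104101
8 | pay 50109 | balance=56271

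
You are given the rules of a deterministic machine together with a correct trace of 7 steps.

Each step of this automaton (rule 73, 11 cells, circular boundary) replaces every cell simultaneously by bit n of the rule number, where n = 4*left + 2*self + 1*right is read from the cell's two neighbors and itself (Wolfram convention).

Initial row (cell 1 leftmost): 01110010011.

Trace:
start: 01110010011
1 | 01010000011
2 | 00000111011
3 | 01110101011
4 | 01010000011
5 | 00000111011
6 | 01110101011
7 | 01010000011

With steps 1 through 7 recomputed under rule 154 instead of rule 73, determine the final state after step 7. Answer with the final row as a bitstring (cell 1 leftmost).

01110011011

(re-executing steps 1..7 under rule 154; state before step 1: 01110010011)
1 | 01101101110
2 | 11001001101
3 | 10110111001
4 | 00100110111
5 | 11011100110
6 | 10011011100
7 | 01110011011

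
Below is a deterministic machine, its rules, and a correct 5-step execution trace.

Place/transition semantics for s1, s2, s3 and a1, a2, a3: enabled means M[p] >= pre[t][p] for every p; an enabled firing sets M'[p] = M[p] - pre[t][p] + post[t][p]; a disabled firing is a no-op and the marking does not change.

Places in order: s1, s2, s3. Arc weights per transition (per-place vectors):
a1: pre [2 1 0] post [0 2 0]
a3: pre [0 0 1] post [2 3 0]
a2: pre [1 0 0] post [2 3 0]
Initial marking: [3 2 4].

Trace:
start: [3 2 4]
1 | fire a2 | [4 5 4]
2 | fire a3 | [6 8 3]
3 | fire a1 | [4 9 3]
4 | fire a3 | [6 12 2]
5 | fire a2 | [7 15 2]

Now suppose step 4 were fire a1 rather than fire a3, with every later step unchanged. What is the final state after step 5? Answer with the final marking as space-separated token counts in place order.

(re-executing from step 4 with the substitution; state before step 4: [4 9 3])
4 | fire a1 | [2 10 3]
5 | fire a2 | [3 13 3]

3 13 3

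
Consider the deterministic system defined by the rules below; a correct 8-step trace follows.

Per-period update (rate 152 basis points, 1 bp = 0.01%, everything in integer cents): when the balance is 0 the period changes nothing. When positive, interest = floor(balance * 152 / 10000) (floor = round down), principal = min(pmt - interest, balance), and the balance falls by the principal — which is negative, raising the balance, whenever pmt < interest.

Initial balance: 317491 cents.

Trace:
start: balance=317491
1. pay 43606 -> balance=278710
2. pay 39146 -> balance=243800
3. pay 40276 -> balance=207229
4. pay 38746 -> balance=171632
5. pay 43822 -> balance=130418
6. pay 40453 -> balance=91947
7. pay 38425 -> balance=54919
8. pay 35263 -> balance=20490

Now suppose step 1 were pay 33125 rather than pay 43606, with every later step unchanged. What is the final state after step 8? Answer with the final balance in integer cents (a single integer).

(re-executing from step 1 with the substitution; state before step 1: balance=317491)
1. pay 33125 -> balance=289191
2. pay 39146 -> balance=254440
3. pay 40276 -> balance=218031
4. pay 38746 -> balance=182599
5. pay 43822 -> balance=141552
6. pay 40453 -> balance=103250
7. pay 38425 -> balance=66394
8. pay 35263 -> balance=32140

32140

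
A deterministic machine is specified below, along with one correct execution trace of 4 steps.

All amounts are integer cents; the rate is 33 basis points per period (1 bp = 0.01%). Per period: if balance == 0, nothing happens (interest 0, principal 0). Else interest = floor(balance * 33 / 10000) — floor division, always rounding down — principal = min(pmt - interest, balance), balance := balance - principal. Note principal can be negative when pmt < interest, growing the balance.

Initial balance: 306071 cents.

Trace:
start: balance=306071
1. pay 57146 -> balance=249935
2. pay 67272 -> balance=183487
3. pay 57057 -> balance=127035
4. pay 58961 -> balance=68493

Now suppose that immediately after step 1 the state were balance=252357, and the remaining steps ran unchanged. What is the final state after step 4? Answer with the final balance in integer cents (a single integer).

state after step 1 := balance=252357
2. pay 67272 -> balance=185917
3. pay 57057 -> balance=129473
4. pay 58961 -> balance=70939

70939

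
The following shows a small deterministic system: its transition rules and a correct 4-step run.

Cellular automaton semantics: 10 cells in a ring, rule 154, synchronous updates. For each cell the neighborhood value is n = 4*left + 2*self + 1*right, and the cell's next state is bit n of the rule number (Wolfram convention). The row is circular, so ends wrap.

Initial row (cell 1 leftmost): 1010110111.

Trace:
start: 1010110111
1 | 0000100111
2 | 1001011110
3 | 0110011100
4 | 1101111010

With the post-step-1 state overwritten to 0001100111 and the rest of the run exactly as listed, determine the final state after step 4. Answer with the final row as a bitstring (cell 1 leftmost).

0101111010

state after step 1 := 0001100111
2 | 1011011110
3 | 0010011100
4 | 0101111010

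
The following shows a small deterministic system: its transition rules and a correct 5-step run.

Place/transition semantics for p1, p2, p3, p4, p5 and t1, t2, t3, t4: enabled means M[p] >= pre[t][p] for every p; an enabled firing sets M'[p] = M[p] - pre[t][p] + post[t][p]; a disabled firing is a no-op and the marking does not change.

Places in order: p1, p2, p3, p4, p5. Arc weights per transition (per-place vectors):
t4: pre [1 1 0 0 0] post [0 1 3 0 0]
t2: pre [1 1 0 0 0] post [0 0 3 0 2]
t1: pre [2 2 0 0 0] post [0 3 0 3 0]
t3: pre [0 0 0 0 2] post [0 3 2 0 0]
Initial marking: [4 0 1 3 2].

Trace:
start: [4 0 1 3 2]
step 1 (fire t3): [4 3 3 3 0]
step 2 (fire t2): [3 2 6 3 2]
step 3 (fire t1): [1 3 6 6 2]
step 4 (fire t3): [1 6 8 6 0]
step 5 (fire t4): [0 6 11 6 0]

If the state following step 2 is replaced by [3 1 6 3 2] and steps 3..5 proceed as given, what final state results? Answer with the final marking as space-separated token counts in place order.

2 4 11 3 0

state after step 2 := [3 1 6 3 2]
step 3 (fire t1): [3 1 6 3 2]
step 4 (fire t3): [3 4 8 3 0]
step 5 (fire t4): [2 4 11 3 0]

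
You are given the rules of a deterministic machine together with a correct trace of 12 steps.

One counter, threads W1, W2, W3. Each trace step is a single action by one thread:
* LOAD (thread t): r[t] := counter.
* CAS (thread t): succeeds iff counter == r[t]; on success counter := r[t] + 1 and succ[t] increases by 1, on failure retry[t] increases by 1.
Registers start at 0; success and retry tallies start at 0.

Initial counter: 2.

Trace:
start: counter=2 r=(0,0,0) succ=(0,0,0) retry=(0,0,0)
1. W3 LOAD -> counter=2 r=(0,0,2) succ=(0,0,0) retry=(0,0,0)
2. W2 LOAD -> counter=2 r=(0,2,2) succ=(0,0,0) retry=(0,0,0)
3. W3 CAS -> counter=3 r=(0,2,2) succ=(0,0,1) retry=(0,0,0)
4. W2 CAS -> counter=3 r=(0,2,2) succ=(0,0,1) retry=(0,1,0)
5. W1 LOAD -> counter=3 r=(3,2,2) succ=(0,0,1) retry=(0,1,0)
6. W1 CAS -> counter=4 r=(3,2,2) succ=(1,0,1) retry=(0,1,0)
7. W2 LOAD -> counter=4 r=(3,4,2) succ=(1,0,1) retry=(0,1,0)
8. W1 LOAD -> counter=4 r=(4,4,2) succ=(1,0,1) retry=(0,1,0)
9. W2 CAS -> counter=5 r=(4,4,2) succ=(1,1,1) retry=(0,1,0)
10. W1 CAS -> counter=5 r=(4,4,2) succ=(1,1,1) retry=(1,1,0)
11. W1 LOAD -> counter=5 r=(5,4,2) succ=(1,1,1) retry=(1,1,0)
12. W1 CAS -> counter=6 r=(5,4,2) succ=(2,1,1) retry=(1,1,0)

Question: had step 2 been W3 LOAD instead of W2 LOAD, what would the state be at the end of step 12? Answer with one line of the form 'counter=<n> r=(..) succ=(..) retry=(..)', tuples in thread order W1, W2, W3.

counter=6 r=(5,4,2) succ=(2,1,1) retry=(1,1,0)

(re-executing from step 2 with the substitution; state before step 2: counter=2 r=(0,0,2) succ=(0,0,0) retry=(0,0,0))
2. W3 LOAD -> counter=2 r=(0,0,2) succ=(0,0,0) retry=(0,0,0)
3. W3 CAS -> counter=3 r=(0,0,2) succ=(0,0,1) retry=(0,0,0)
4. W2 CAS -> counter=3 r=(0,0,2) succ=(0,0,1) retry=(0,1,0)
5. W1 LOAD -> counter=3 r=(3,0,2) succ=(0,0,1) retry=(0,1,0)
6. W1 CAS -> counter=4 r=(3,0,2) succ=(1,0,1) retry=(0,1,0)
7. W2 LOAD -> counter=4 r=(3,4,2) succ=(1,0,1) retry=(0,1,0)
8. W1 LOAD -> counter=4 r=(4,4,2) succ=(1,0,1) retry=(0,1,0)
9. W2 CAS -> counter=5 r=(4,4,2) succ=(1,1,1) retry=(0,1,0)
10. W1 CAS -> counter=5 r=(4,4,2) succ=(1,1,1) retry=(1,1,0)
11. W1 LOAD -> counter=5 r=(5,4,2) succ=(1,1,1) retry=(1,1,0)
12. W1 CAS -> counter=6 r=(5,4,2) succ=(2,1,1) retry=(1,1,0)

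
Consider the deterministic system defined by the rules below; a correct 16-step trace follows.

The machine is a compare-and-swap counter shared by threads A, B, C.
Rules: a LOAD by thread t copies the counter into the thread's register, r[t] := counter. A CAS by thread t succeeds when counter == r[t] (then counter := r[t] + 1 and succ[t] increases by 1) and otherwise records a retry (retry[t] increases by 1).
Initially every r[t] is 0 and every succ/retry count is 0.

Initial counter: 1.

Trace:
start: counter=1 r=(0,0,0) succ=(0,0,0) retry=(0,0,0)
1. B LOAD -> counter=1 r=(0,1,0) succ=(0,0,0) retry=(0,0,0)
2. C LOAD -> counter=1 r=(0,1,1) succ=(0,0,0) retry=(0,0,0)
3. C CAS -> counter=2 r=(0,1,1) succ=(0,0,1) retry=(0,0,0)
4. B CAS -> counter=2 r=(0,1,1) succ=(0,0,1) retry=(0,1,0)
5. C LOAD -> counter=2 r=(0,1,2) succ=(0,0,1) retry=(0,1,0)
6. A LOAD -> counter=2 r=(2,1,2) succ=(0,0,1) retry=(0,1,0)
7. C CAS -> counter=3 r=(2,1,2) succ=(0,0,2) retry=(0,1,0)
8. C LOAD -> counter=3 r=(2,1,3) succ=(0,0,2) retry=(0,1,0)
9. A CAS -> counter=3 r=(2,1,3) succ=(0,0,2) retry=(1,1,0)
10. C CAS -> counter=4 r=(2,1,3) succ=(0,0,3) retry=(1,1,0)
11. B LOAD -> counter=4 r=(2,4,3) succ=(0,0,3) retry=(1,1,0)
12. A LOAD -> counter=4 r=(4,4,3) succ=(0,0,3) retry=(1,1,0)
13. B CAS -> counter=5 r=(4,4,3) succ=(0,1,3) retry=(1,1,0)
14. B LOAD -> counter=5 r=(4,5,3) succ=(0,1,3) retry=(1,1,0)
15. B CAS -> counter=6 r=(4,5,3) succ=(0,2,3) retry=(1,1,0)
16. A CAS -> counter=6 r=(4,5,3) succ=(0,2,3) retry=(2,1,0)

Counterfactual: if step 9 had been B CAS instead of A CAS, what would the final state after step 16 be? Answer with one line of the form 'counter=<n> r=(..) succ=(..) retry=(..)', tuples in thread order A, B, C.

(re-executing from step 9 with the substitution; state before step 9: counter=3 r=(2,1,3) succ=(0,0,2) retry=(0,1,0))
9. B CAS -> counter=3 r=(2,1,3) succ=(0,0,2) retry=(0,2,0)
10. C CAS -> counter=4 r=(2,1,3) succ=(0,0,3) retry=(0,2,0)
11. B LOAD -> counter=4 r=(2,4,3) succ=(0,0,3) retry=(0,2,0)
12. A LOAD -> counter=4 r=(4,4,3) succ=(0,0,3) retry=(0,2,0)
13. B CAS -> counter=5 r=(4,4,3) succ=(0,1,3) retry=(0,2,0)
14. B LOAD -> counter=5 r=(4,5,3) succ=(0,1,3) retry=(0,2,0)
15. B CAS -> counter=6 r=(4,5,3) succ=(0,2,3) retry=(0,2,0)
16. A CAS -> counter=6 r=(4,5,3) succ=(0,2,3) retry=(1,2,0)

counter=6 r=(4,5,3) succ=(0,2,3) retry=(1,2,0)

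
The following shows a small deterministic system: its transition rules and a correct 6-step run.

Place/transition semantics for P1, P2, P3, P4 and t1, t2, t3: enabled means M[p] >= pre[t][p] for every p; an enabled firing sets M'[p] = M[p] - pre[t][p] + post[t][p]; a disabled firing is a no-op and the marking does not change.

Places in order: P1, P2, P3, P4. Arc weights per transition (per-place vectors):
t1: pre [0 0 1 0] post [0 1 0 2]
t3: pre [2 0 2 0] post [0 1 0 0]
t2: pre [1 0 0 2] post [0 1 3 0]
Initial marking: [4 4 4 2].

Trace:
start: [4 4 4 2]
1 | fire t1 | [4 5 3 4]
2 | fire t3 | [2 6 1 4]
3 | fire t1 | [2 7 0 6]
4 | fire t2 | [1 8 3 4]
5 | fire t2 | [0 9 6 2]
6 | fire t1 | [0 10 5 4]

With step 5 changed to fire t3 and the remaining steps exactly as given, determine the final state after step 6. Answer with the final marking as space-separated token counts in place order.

1 9 2 6

(re-executing from step 5 with the substitution; state before step 5: [1 8 3 4])
5 | fire t3 | [1 8 3 4]
6 | fire t1 | [1 9 2 6]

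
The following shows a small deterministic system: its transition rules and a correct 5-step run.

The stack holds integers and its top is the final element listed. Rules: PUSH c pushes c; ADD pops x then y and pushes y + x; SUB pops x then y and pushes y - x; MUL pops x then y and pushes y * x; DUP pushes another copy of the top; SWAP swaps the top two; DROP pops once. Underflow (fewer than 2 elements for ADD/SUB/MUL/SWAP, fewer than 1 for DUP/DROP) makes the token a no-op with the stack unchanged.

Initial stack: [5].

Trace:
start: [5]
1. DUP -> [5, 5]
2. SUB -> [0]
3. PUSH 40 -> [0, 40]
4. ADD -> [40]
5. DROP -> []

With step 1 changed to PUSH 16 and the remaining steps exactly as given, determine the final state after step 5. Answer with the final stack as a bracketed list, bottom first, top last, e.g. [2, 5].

(re-executing from step 1 with the substitution; state before step 1: [5])
1. PUSH 16 -> [5, 16]
2. SUB -> [-11]
3. PUSH 40 -> [-11, 40]
4. ADD -> [29]
5. DROP -> []

[]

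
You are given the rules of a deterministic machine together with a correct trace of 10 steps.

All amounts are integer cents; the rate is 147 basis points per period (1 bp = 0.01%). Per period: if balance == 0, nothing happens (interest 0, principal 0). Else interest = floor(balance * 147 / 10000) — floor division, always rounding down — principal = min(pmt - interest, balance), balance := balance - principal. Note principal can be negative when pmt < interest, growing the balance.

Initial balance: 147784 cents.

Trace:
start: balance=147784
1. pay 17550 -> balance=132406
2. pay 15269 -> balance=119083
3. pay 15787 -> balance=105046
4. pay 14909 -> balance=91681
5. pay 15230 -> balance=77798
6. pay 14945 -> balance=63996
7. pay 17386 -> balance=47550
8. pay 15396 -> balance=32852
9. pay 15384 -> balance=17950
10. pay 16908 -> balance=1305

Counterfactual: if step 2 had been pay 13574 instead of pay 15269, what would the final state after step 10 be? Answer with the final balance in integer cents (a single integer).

3212

(re-executing from step 2 with the substitution; state before step 2: balance=132406)
2. pay 13574 -> balance=120778
3. pay 15787 -> balance=106766
4. pay 14909 -> balance=93426
5. pay 15230 -> balance=79569
6. pay 14945 -> balance=65793
7. pay 17386 -> balance=49374
8. pay 15396 -> balance=34703
9. pay 15384 -> balance=19829
10. pay 16908 -> balance=3212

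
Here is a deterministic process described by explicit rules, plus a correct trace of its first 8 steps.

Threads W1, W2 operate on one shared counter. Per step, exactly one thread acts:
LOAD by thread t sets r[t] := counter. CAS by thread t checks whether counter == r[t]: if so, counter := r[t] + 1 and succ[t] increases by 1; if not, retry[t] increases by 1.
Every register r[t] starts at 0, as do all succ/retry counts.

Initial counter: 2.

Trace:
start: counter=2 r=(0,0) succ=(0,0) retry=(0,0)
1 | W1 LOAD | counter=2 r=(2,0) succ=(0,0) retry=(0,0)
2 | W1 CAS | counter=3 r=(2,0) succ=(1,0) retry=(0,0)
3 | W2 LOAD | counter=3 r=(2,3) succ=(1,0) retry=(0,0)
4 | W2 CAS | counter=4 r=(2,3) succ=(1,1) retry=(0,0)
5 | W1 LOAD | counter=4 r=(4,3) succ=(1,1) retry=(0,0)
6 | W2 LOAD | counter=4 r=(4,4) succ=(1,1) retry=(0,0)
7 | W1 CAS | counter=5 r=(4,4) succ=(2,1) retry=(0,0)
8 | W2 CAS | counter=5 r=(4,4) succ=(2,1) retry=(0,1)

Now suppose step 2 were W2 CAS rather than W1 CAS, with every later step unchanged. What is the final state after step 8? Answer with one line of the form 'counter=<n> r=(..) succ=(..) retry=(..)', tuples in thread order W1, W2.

(re-executing from step 2 with the substitution; state before step 2: counter=2 r=(2,0) succ=(0,0) retry=(0,0))
2 | W2 CAS | counter=2 r=(2,0) succ=(0,0) retry=(0,1)
3 | W2 LOAD | counter=2 r=(2,2) succ=(0,0) retry=(0,1)
4 | W2 CAS | counter=3 r=(2,2) succ=(0,1) retry=(0,1)
5 | W1 LOAD | counter=3 r=(3,2) succ=(0,1) retry=(0,1)
6 | W2 LOAD | counter=3 r=(3,3) succ=(0,1) retry=(0,1)
7 | W1 CAS | counter=4 r=(3,3) succ=(1,1) retry=(0,1)
8 | W2 CAS | counter=4 r=(3,3) succ=(1,1) retry=(0,2)

counter=4 r=(3,3) succ=(1,1) retry=(0,2)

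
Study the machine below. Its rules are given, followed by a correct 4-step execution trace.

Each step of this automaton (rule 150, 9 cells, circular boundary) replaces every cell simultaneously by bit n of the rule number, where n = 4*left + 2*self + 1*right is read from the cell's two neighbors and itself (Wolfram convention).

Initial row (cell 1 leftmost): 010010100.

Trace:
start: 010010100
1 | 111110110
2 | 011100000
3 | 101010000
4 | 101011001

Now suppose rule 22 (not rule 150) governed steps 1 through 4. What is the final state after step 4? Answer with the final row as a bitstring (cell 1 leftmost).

000000000

(re-executing steps 1..4 under rule 22; state before step 1: 010010100)
1 | 111110110
2 | 000000000
3 | 000000000
4 | 000000000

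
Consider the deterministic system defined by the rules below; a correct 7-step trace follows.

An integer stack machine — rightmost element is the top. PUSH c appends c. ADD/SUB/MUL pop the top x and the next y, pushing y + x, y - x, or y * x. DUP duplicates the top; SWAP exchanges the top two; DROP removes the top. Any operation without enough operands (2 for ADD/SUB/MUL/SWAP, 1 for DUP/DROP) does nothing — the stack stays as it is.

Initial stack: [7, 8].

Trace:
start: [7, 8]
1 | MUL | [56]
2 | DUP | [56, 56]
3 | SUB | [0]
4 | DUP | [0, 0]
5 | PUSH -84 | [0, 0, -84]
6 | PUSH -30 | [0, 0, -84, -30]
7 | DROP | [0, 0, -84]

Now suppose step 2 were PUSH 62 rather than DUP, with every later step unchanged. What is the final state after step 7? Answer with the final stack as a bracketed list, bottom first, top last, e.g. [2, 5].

(re-executing from step 2 with the substitution; state before step 2: [56])
2 | PUSH 62 | [56, 62]
3 | SUB | [-6]
4 | DUP | [-6, -6]
5 | PUSH -84 | [-6, -6, -84]
6 | PUSH -30 | [-6, -6, -84, -30]
7 | DROP | [-6, -6, -84]

[-6, -6, -84]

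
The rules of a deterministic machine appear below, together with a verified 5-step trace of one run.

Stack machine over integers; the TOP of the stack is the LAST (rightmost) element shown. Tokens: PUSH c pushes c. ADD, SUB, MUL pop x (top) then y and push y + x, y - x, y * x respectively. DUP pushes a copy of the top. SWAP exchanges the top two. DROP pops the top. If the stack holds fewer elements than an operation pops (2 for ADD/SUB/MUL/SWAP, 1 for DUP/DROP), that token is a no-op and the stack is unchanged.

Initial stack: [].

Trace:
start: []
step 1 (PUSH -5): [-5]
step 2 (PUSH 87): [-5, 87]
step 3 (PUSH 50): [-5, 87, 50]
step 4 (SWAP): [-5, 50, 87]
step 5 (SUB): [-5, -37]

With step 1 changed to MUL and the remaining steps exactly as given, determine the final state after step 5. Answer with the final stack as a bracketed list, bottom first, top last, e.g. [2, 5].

[-37]

(re-executing from step 1 with the substitution; state before step 1: [])
step 1 (MUL): []
step 2 (PUSH 87): [87]
step 3 (PUSH 50): [87, 50]
step 4 (SWAP): [50, 87]
step 5 (SUB): [-37]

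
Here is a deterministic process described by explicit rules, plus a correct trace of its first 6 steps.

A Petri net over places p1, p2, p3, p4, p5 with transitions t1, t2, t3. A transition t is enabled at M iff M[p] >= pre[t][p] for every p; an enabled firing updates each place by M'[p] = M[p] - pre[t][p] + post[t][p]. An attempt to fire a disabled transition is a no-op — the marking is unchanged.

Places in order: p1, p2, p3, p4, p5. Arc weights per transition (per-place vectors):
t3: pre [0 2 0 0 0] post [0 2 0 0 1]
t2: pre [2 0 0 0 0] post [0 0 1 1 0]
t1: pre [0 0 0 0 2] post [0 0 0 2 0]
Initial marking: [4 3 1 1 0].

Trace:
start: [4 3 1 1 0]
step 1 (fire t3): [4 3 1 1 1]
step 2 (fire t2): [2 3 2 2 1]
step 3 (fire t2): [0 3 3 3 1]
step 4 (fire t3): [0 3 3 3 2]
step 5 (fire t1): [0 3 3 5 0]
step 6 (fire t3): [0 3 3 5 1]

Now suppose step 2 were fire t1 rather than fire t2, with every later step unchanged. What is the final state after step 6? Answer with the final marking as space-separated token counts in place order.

(re-executing from step 2 with the substitution; state before step 2: [4 3 1 1 1])
step 2 (fire t1): [4 3 1 1 1]
step 3 (fire t2): [2 3 2 2 1]
step 4 (fire t3): [2 3 2 2 2]
step 5 (fire t1): [2 3 2 4 0]
step 6 (fire t3): [2 3 2 4 1]

2 3 2 4 1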